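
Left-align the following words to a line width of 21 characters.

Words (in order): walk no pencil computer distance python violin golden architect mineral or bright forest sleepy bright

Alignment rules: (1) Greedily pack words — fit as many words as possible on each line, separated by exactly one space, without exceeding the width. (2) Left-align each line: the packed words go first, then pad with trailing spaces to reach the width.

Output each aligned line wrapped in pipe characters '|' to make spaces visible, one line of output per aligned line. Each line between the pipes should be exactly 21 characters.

Answer: |walk no pencil       |
|computer distance    |
|python violin golden |
|architect mineral or |
|bright forest sleepy |
|bright               |

Derivation:
Line 1: ['walk', 'no', 'pencil'] (min_width=14, slack=7)
Line 2: ['computer', 'distance'] (min_width=17, slack=4)
Line 3: ['python', 'violin', 'golden'] (min_width=20, slack=1)
Line 4: ['architect', 'mineral', 'or'] (min_width=20, slack=1)
Line 5: ['bright', 'forest', 'sleepy'] (min_width=20, slack=1)
Line 6: ['bright'] (min_width=6, slack=15)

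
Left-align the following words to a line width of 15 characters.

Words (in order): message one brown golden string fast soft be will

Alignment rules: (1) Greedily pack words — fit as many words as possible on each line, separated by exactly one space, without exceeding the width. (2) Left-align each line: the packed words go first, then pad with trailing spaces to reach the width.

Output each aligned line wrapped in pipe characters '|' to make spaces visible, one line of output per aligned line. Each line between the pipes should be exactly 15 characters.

Answer: |message one    |
|brown golden   |
|string fast    |
|soft be will   |

Derivation:
Line 1: ['message', 'one'] (min_width=11, slack=4)
Line 2: ['brown', 'golden'] (min_width=12, slack=3)
Line 3: ['string', 'fast'] (min_width=11, slack=4)
Line 4: ['soft', 'be', 'will'] (min_width=12, slack=3)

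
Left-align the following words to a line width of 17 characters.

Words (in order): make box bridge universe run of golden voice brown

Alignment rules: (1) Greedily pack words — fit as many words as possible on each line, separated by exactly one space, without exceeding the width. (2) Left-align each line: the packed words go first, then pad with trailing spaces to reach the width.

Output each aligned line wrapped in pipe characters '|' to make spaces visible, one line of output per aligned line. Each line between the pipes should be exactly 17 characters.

Line 1: ['make', 'box', 'bridge'] (min_width=15, slack=2)
Line 2: ['universe', 'run', 'of'] (min_width=15, slack=2)
Line 3: ['golden', 'voice'] (min_width=12, slack=5)
Line 4: ['brown'] (min_width=5, slack=12)

Answer: |make box bridge  |
|universe run of  |
|golden voice     |
|brown            |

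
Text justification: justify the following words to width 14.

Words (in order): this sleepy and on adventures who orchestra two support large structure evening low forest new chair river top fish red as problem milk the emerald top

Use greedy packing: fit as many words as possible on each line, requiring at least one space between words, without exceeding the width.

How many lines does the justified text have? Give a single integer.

Line 1: ['this', 'sleepy'] (min_width=11, slack=3)
Line 2: ['and', 'on'] (min_width=6, slack=8)
Line 3: ['adventures', 'who'] (min_width=14, slack=0)
Line 4: ['orchestra', 'two'] (min_width=13, slack=1)
Line 5: ['support', 'large'] (min_width=13, slack=1)
Line 6: ['structure'] (min_width=9, slack=5)
Line 7: ['evening', 'low'] (min_width=11, slack=3)
Line 8: ['forest', 'new'] (min_width=10, slack=4)
Line 9: ['chair', 'river'] (min_width=11, slack=3)
Line 10: ['top', 'fish', 'red'] (min_width=12, slack=2)
Line 11: ['as', 'problem'] (min_width=10, slack=4)
Line 12: ['milk', 'the'] (min_width=8, slack=6)
Line 13: ['emerald', 'top'] (min_width=11, slack=3)
Total lines: 13

Answer: 13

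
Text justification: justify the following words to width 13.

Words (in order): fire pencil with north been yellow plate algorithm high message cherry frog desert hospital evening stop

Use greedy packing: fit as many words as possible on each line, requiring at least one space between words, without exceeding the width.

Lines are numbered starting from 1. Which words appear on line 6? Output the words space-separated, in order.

Answer: high message

Derivation:
Line 1: ['fire', 'pencil'] (min_width=11, slack=2)
Line 2: ['with', 'north'] (min_width=10, slack=3)
Line 3: ['been', 'yellow'] (min_width=11, slack=2)
Line 4: ['plate'] (min_width=5, slack=8)
Line 5: ['algorithm'] (min_width=9, slack=4)
Line 6: ['high', 'message'] (min_width=12, slack=1)
Line 7: ['cherry', 'frog'] (min_width=11, slack=2)
Line 8: ['desert'] (min_width=6, slack=7)
Line 9: ['hospital'] (min_width=8, slack=5)
Line 10: ['evening', 'stop'] (min_width=12, slack=1)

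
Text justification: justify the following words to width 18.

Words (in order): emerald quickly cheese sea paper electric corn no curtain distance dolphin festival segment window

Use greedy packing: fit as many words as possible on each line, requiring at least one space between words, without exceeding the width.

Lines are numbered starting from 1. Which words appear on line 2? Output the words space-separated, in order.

Answer: cheese sea paper

Derivation:
Line 1: ['emerald', 'quickly'] (min_width=15, slack=3)
Line 2: ['cheese', 'sea', 'paper'] (min_width=16, slack=2)
Line 3: ['electric', 'corn', 'no'] (min_width=16, slack=2)
Line 4: ['curtain', 'distance'] (min_width=16, slack=2)
Line 5: ['dolphin', 'festival'] (min_width=16, slack=2)
Line 6: ['segment', 'window'] (min_width=14, slack=4)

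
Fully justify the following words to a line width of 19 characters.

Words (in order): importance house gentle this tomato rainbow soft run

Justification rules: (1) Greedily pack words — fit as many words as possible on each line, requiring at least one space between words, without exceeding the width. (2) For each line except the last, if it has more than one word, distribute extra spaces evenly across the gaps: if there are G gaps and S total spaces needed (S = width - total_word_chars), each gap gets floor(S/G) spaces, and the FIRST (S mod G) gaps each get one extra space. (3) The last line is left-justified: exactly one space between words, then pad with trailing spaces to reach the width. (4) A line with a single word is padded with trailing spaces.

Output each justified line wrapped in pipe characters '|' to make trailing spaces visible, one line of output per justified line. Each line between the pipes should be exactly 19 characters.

Line 1: ['importance', 'house'] (min_width=16, slack=3)
Line 2: ['gentle', 'this', 'tomato'] (min_width=18, slack=1)
Line 3: ['rainbow', 'soft', 'run'] (min_width=16, slack=3)

Answer: |importance    house|
|gentle  this tomato|
|rainbow soft run   |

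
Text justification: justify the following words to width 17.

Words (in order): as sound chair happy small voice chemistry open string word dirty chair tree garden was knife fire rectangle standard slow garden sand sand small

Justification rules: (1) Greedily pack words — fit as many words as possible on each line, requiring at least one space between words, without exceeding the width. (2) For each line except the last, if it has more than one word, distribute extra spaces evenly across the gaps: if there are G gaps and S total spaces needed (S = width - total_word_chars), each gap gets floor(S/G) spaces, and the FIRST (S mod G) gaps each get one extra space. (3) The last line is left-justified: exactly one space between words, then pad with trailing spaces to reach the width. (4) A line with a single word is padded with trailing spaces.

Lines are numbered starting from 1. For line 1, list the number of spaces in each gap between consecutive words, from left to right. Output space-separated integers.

Line 1: ['as', 'sound', 'chair'] (min_width=14, slack=3)
Line 2: ['happy', 'small', 'voice'] (min_width=17, slack=0)
Line 3: ['chemistry', 'open'] (min_width=14, slack=3)
Line 4: ['string', 'word', 'dirty'] (min_width=17, slack=0)
Line 5: ['chair', 'tree', 'garden'] (min_width=17, slack=0)
Line 6: ['was', 'knife', 'fire'] (min_width=14, slack=3)
Line 7: ['rectangle'] (min_width=9, slack=8)
Line 8: ['standard', 'slow'] (min_width=13, slack=4)
Line 9: ['garden', 'sand', 'sand'] (min_width=16, slack=1)
Line 10: ['small'] (min_width=5, slack=12)

Answer: 3 2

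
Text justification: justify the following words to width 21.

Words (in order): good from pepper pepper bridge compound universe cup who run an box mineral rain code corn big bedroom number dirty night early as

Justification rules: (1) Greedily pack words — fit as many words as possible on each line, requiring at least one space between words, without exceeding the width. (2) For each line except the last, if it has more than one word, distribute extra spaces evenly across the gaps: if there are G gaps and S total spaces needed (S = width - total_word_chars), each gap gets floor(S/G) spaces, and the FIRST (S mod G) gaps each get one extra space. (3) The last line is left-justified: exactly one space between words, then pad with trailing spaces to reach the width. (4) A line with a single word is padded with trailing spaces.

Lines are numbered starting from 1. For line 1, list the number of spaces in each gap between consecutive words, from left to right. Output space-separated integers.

Answer: 4 3

Derivation:
Line 1: ['good', 'from', 'pepper'] (min_width=16, slack=5)
Line 2: ['pepper', 'bridge'] (min_width=13, slack=8)
Line 3: ['compound', 'universe', 'cup'] (min_width=21, slack=0)
Line 4: ['who', 'run', 'an', 'box'] (min_width=14, slack=7)
Line 5: ['mineral', 'rain', 'code'] (min_width=17, slack=4)
Line 6: ['corn', 'big', 'bedroom'] (min_width=16, slack=5)
Line 7: ['number', 'dirty', 'night'] (min_width=18, slack=3)
Line 8: ['early', 'as'] (min_width=8, slack=13)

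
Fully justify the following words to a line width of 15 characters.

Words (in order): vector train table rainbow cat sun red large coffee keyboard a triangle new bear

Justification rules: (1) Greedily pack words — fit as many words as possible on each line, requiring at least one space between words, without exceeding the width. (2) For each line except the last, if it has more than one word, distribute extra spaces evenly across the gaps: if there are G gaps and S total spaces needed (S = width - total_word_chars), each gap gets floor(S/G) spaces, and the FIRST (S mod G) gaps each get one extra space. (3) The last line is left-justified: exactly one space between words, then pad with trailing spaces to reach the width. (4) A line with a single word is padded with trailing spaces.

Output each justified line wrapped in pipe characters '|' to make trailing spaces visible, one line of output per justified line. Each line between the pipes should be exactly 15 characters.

Answer: |vector    train|
|table   rainbow|
|cat   sun   red|
|large    coffee|
|keyboard      a|
|triangle    new|
|bear           |

Derivation:
Line 1: ['vector', 'train'] (min_width=12, slack=3)
Line 2: ['table', 'rainbow'] (min_width=13, slack=2)
Line 3: ['cat', 'sun', 'red'] (min_width=11, slack=4)
Line 4: ['large', 'coffee'] (min_width=12, slack=3)
Line 5: ['keyboard', 'a'] (min_width=10, slack=5)
Line 6: ['triangle', 'new'] (min_width=12, slack=3)
Line 7: ['bear'] (min_width=4, slack=11)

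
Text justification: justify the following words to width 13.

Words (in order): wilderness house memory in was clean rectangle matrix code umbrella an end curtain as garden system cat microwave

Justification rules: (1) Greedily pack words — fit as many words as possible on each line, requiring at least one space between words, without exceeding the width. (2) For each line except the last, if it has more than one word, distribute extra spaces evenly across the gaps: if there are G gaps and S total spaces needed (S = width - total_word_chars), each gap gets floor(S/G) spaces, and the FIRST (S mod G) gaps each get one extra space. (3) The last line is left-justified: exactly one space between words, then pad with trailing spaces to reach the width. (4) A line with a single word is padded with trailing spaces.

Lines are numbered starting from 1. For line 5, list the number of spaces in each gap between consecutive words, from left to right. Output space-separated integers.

Answer: 3

Derivation:
Line 1: ['wilderness'] (min_width=10, slack=3)
Line 2: ['house', 'memory'] (min_width=12, slack=1)
Line 3: ['in', 'was', 'clean'] (min_width=12, slack=1)
Line 4: ['rectangle'] (min_width=9, slack=4)
Line 5: ['matrix', 'code'] (min_width=11, slack=2)
Line 6: ['umbrella', 'an'] (min_width=11, slack=2)
Line 7: ['end', 'curtain'] (min_width=11, slack=2)
Line 8: ['as', 'garden'] (min_width=9, slack=4)
Line 9: ['system', 'cat'] (min_width=10, slack=3)
Line 10: ['microwave'] (min_width=9, slack=4)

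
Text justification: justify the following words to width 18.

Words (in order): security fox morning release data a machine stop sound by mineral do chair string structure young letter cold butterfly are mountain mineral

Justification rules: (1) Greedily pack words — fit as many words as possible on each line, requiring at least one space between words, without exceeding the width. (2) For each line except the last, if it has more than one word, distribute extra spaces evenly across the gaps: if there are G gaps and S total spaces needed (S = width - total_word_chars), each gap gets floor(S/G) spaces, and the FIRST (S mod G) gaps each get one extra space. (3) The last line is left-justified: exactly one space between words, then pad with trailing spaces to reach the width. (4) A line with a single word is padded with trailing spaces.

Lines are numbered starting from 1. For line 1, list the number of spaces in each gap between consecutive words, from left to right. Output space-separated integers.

Line 1: ['security', 'fox'] (min_width=12, slack=6)
Line 2: ['morning', 'release'] (min_width=15, slack=3)
Line 3: ['data', 'a', 'machine'] (min_width=14, slack=4)
Line 4: ['stop', 'sound', 'by'] (min_width=13, slack=5)
Line 5: ['mineral', 'do', 'chair'] (min_width=16, slack=2)
Line 6: ['string', 'structure'] (min_width=16, slack=2)
Line 7: ['young', 'letter', 'cold'] (min_width=17, slack=1)
Line 8: ['butterfly', 'are'] (min_width=13, slack=5)
Line 9: ['mountain', 'mineral'] (min_width=16, slack=2)

Answer: 7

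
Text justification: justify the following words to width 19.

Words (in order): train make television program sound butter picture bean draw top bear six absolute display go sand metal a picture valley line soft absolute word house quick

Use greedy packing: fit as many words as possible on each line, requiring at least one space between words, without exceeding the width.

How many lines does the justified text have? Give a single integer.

Answer: 10

Derivation:
Line 1: ['train', 'make'] (min_width=10, slack=9)
Line 2: ['television', 'program'] (min_width=18, slack=1)
Line 3: ['sound', 'butter'] (min_width=12, slack=7)
Line 4: ['picture', 'bean', 'draw'] (min_width=17, slack=2)
Line 5: ['top', 'bear', 'six'] (min_width=12, slack=7)
Line 6: ['absolute', 'display', 'go'] (min_width=19, slack=0)
Line 7: ['sand', 'metal', 'a'] (min_width=12, slack=7)
Line 8: ['picture', 'valley', 'line'] (min_width=19, slack=0)
Line 9: ['soft', 'absolute', 'word'] (min_width=18, slack=1)
Line 10: ['house', 'quick'] (min_width=11, slack=8)
Total lines: 10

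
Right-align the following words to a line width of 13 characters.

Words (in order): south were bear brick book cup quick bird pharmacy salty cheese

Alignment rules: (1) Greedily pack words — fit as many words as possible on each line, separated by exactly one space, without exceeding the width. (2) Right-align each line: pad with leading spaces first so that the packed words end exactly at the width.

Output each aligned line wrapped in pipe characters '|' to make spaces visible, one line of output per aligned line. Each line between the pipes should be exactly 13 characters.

Answer: |   south were|
|   bear brick|
|     book cup|
|   quick bird|
|     pharmacy|
| salty cheese|

Derivation:
Line 1: ['south', 'were'] (min_width=10, slack=3)
Line 2: ['bear', 'brick'] (min_width=10, slack=3)
Line 3: ['book', 'cup'] (min_width=8, slack=5)
Line 4: ['quick', 'bird'] (min_width=10, slack=3)
Line 5: ['pharmacy'] (min_width=8, slack=5)
Line 6: ['salty', 'cheese'] (min_width=12, slack=1)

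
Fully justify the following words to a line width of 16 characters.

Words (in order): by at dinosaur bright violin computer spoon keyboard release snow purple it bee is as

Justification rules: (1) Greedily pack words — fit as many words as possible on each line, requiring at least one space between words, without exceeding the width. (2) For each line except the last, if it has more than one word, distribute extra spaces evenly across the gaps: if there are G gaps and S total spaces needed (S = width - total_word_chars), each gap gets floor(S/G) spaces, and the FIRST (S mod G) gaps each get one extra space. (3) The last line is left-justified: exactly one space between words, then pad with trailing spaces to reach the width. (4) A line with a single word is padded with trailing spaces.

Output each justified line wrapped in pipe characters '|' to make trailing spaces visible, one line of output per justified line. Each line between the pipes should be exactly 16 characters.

Answer: |by  at  dinosaur|
|bright    violin|
|computer   spoon|
|keyboard release|
|snow  purple  it|
|bee is as       |

Derivation:
Line 1: ['by', 'at', 'dinosaur'] (min_width=14, slack=2)
Line 2: ['bright', 'violin'] (min_width=13, slack=3)
Line 3: ['computer', 'spoon'] (min_width=14, slack=2)
Line 4: ['keyboard', 'release'] (min_width=16, slack=0)
Line 5: ['snow', 'purple', 'it'] (min_width=14, slack=2)
Line 6: ['bee', 'is', 'as'] (min_width=9, slack=7)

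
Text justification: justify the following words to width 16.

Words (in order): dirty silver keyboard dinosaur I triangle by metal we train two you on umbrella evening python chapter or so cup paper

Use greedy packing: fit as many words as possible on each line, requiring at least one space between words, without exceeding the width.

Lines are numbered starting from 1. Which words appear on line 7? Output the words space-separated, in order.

Line 1: ['dirty', 'silver'] (min_width=12, slack=4)
Line 2: ['keyboard'] (min_width=8, slack=8)
Line 3: ['dinosaur', 'I'] (min_width=10, slack=6)
Line 4: ['triangle', 'by'] (min_width=11, slack=5)
Line 5: ['metal', 'we', 'train'] (min_width=14, slack=2)
Line 6: ['two', 'you', 'on'] (min_width=10, slack=6)
Line 7: ['umbrella', 'evening'] (min_width=16, slack=0)
Line 8: ['python', 'chapter'] (min_width=14, slack=2)
Line 9: ['or', 'so', 'cup', 'paper'] (min_width=15, slack=1)

Answer: umbrella evening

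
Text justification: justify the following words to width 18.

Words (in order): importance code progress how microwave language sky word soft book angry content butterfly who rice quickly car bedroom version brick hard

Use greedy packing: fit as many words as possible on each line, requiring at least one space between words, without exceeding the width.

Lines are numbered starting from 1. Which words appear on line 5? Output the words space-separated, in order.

Line 1: ['importance', 'code'] (min_width=15, slack=3)
Line 2: ['progress', 'how'] (min_width=12, slack=6)
Line 3: ['microwave', 'language'] (min_width=18, slack=0)
Line 4: ['sky', 'word', 'soft', 'book'] (min_width=18, slack=0)
Line 5: ['angry', 'content'] (min_width=13, slack=5)
Line 6: ['butterfly', 'who', 'rice'] (min_width=18, slack=0)
Line 7: ['quickly', 'car'] (min_width=11, slack=7)
Line 8: ['bedroom', 'version'] (min_width=15, slack=3)
Line 9: ['brick', 'hard'] (min_width=10, slack=8)

Answer: angry content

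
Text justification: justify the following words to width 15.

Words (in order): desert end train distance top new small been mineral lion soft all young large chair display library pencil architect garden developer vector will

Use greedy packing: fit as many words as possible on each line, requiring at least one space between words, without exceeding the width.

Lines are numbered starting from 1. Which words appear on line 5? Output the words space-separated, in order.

Answer: lion soft all

Derivation:
Line 1: ['desert', 'end'] (min_width=10, slack=5)
Line 2: ['train', 'distance'] (min_width=14, slack=1)
Line 3: ['top', 'new', 'small'] (min_width=13, slack=2)
Line 4: ['been', 'mineral'] (min_width=12, slack=3)
Line 5: ['lion', 'soft', 'all'] (min_width=13, slack=2)
Line 6: ['young', 'large'] (min_width=11, slack=4)
Line 7: ['chair', 'display'] (min_width=13, slack=2)
Line 8: ['library', 'pencil'] (min_width=14, slack=1)
Line 9: ['architect'] (min_width=9, slack=6)
Line 10: ['garden'] (min_width=6, slack=9)
Line 11: ['developer'] (min_width=9, slack=6)
Line 12: ['vector', 'will'] (min_width=11, slack=4)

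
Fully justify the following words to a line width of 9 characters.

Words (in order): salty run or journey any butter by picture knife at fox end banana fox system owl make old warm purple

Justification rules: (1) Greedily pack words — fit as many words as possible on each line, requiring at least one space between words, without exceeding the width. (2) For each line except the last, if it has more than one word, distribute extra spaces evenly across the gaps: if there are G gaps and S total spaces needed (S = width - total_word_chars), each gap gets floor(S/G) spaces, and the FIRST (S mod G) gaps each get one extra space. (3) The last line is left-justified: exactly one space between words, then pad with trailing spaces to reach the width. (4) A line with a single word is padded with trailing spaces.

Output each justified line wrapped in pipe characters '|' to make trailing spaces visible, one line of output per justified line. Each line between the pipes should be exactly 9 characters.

Line 1: ['salty', 'run'] (min_width=9, slack=0)
Line 2: ['or'] (min_width=2, slack=7)
Line 3: ['journey'] (min_width=7, slack=2)
Line 4: ['any'] (min_width=3, slack=6)
Line 5: ['butter', 'by'] (min_width=9, slack=0)
Line 6: ['picture'] (min_width=7, slack=2)
Line 7: ['knife', 'at'] (min_width=8, slack=1)
Line 8: ['fox', 'end'] (min_width=7, slack=2)
Line 9: ['banana'] (min_width=6, slack=3)
Line 10: ['fox'] (min_width=3, slack=6)
Line 11: ['system'] (min_width=6, slack=3)
Line 12: ['owl', 'make'] (min_width=8, slack=1)
Line 13: ['old', 'warm'] (min_width=8, slack=1)
Line 14: ['purple'] (min_width=6, slack=3)

Answer: |salty run|
|or       |
|journey  |
|any      |
|butter by|
|picture  |
|knife  at|
|fox   end|
|banana   |
|fox      |
|system   |
|owl  make|
|old  warm|
|purple   |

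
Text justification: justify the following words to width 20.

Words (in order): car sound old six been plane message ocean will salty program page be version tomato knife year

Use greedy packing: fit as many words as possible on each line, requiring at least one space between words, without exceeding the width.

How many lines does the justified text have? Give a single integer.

Line 1: ['car', 'sound', 'old', 'six'] (min_width=17, slack=3)
Line 2: ['been', 'plane', 'message'] (min_width=18, slack=2)
Line 3: ['ocean', 'will', 'salty'] (min_width=16, slack=4)
Line 4: ['program', 'page', 'be'] (min_width=15, slack=5)
Line 5: ['version', 'tomato', 'knife'] (min_width=20, slack=0)
Line 6: ['year'] (min_width=4, slack=16)
Total lines: 6

Answer: 6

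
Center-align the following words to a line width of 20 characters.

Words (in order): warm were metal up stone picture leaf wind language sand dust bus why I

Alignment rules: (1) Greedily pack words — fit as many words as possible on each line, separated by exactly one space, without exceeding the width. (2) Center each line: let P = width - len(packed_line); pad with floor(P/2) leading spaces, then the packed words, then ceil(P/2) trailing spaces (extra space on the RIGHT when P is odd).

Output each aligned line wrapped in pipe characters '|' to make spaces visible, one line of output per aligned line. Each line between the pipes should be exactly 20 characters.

Line 1: ['warm', 'were', 'metal', 'up'] (min_width=18, slack=2)
Line 2: ['stone', 'picture', 'leaf'] (min_width=18, slack=2)
Line 3: ['wind', 'language', 'sand'] (min_width=18, slack=2)
Line 4: ['dust', 'bus', 'why', 'I'] (min_width=14, slack=6)

Answer: | warm were metal up |
| stone picture leaf |
| wind language sand |
|   dust bus why I   |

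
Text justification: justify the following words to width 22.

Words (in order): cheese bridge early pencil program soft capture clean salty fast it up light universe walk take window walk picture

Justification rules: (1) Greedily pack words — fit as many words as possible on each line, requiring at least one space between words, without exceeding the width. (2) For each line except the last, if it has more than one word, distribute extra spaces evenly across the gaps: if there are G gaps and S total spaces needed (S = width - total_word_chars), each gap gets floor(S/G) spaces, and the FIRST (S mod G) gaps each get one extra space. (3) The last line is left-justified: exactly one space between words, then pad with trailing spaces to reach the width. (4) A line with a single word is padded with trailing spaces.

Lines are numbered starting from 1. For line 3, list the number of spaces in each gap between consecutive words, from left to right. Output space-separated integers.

Answer: 3 2

Derivation:
Line 1: ['cheese', 'bridge', 'early'] (min_width=19, slack=3)
Line 2: ['pencil', 'program', 'soft'] (min_width=19, slack=3)
Line 3: ['capture', 'clean', 'salty'] (min_width=19, slack=3)
Line 4: ['fast', 'it', 'up', 'light'] (min_width=16, slack=6)
Line 5: ['universe', 'walk', 'take'] (min_width=18, slack=4)
Line 6: ['window', 'walk', 'picture'] (min_width=19, slack=3)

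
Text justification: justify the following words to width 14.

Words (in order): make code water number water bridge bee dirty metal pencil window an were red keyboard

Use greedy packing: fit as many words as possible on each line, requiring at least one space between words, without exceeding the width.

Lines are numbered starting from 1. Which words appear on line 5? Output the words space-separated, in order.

Line 1: ['make', 'code'] (min_width=9, slack=5)
Line 2: ['water', 'number'] (min_width=12, slack=2)
Line 3: ['water', 'bridge'] (min_width=12, slack=2)
Line 4: ['bee', 'dirty'] (min_width=9, slack=5)
Line 5: ['metal', 'pencil'] (min_width=12, slack=2)
Line 6: ['window', 'an', 'were'] (min_width=14, slack=0)
Line 7: ['red', 'keyboard'] (min_width=12, slack=2)

Answer: metal pencil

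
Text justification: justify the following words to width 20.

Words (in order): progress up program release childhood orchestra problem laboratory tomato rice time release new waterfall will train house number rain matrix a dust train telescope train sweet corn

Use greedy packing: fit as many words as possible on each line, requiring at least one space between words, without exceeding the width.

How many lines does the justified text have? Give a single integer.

Answer: 10

Derivation:
Line 1: ['progress', 'up', 'program'] (min_width=19, slack=1)
Line 2: ['release', 'childhood'] (min_width=17, slack=3)
Line 3: ['orchestra', 'problem'] (min_width=17, slack=3)
Line 4: ['laboratory', 'tomato'] (min_width=17, slack=3)
Line 5: ['rice', 'time', 'release'] (min_width=17, slack=3)
Line 6: ['new', 'waterfall', 'will'] (min_width=18, slack=2)
Line 7: ['train', 'house', 'number'] (min_width=18, slack=2)
Line 8: ['rain', 'matrix', 'a', 'dust'] (min_width=18, slack=2)
Line 9: ['train', 'telescope'] (min_width=15, slack=5)
Line 10: ['train', 'sweet', 'corn'] (min_width=16, slack=4)
Total lines: 10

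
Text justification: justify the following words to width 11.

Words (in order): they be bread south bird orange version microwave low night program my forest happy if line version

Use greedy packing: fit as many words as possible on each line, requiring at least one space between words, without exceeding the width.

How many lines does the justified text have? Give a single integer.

Line 1: ['they', 'be'] (min_width=7, slack=4)
Line 2: ['bread', 'south'] (min_width=11, slack=0)
Line 3: ['bird', 'orange'] (min_width=11, slack=0)
Line 4: ['version'] (min_width=7, slack=4)
Line 5: ['microwave'] (min_width=9, slack=2)
Line 6: ['low', 'night'] (min_width=9, slack=2)
Line 7: ['program', 'my'] (min_width=10, slack=1)
Line 8: ['forest'] (min_width=6, slack=5)
Line 9: ['happy', 'if'] (min_width=8, slack=3)
Line 10: ['line'] (min_width=4, slack=7)
Line 11: ['version'] (min_width=7, slack=4)
Total lines: 11

Answer: 11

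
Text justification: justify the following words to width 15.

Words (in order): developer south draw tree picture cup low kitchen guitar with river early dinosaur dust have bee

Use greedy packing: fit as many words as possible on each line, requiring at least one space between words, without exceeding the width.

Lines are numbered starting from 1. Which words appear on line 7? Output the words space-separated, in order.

Line 1: ['developer', 'south'] (min_width=15, slack=0)
Line 2: ['draw', 'tree'] (min_width=9, slack=6)
Line 3: ['picture', 'cup', 'low'] (min_width=15, slack=0)
Line 4: ['kitchen', 'guitar'] (min_width=14, slack=1)
Line 5: ['with', 'river'] (min_width=10, slack=5)
Line 6: ['early', 'dinosaur'] (min_width=14, slack=1)
Line 7: ['dust', 'have', 'bee'] (min_width=13, slack=2)

Answer: dust have bee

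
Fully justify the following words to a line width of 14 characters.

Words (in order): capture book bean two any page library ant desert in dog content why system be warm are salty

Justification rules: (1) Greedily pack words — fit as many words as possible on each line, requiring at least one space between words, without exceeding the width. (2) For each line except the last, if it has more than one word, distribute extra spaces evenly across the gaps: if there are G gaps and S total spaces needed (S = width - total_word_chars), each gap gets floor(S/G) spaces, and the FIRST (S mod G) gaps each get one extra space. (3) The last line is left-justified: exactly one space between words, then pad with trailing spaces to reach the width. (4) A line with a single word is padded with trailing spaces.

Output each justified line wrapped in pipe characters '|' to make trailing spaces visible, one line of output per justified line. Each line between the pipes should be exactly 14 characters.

Answer: |capture   book|
|bean  two  any|
|page   library|
|ant  desert in|
|dog    content|
|why  system be|
|warm are salty|

Derivation:
Line 1: ['capture', 'book'] (min_width=12, slack=2)
Line 2: ['bean', 'two', 'any'] (min_width=12, slack=2)
Line 3: ['page', 'library'] (min_width=12, slack=2)
Line 4: ['ant', 'desert', 'in'] (min_width=13, slack=1)
Line 5: ['dog', 'content'] (min_width=11, slack=3)
Line 6: ['why', 'system', 'be'] (min_width=13, slack=1)
Line 7: ['warm', 'are', 'salty'] (min_width=14, slack=0)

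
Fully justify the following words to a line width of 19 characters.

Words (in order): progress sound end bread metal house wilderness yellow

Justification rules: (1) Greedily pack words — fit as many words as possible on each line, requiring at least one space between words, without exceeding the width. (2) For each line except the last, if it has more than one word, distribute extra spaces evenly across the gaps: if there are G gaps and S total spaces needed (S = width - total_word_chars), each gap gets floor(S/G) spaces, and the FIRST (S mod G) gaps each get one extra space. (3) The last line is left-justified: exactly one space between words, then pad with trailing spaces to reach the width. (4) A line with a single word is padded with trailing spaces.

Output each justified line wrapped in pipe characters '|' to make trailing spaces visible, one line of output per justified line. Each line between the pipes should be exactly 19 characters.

Line 1: ['progress', 'sound', 'end'] (min_width=18, slack=1)
Line 2: ['bread', 'metal', 'house'] (min_width=17, slack=2)
Line 3: ['wilderness', 'yellow'] (min_width=17, slack=2)

Answer: |progress  sound end|
|bread  metal  house|
|wilderness yellow  |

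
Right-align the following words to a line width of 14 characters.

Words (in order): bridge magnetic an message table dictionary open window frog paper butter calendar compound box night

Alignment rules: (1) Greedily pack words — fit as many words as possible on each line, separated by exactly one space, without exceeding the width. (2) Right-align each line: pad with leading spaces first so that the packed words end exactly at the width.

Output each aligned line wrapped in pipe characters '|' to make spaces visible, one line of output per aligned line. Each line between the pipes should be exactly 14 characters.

Line 1: ['bridge'] (min_width=6, slack=8)
Line 2: ['magnetic', 'an'] (min_width=11, slack=3)
Line 3: ['message', 'table'] (min_width=13, slack=1)
Line 4: ['dictionary'] (min_width=10, slack=4)
Line 5: ['open', 'window'] (min_width=11, slack=3)
Line 6: ['frog', 'paper'] (min_width=10, slack=4)
Line 7: ['butter'] (min_width=6, slack=8)
Line 8: ['calendar'] (min_width=8, slack=6)
Line 9: ['compound', 'box'] (min_width=12, slack=2)
Line 10: ['night'] (min_width=5, slack=9)

Answer: |        bridge|
|   magnetic an|
| message table|
|    dictionary|
|   open window|
|    frog paper|
|        butter|
|      calendar|
|  compound box|
|         night|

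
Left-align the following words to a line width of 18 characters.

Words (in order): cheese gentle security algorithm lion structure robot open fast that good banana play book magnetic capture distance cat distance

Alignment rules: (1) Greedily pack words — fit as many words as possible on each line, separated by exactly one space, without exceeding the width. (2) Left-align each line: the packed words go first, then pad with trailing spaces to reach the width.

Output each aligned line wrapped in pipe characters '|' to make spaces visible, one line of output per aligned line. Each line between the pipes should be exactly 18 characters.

Line 1: ['cheese', 'gentle'] (min_width=13, slack=5)
Line 2: ['security', 'algorithm'] (min_width=18, slack=0)
Line 3: ['lion', 'structure'] (min_width=14, slack=4)
Line 4: ['robot', 'open', 'fast'] (min_width=15, slack=3)
Line 5: ['that', 'good', 'banana'] (min_width=16, slack=2)
Line 6: ['play', 'book', 'magnetic'] (min_width=18, slack=0)
Line 7: ['capture', 'distance'] (min_width=16, slack=2)
Line 8: ['cat', 'distance'] (min_width=12, slack=6)

Answer: |cheese gentle     |
|security algorithm|
|lion structure    |
|robot open fast   |
|that good banana  |
|play book magnetic|
|capture distance  |
|cat distance      |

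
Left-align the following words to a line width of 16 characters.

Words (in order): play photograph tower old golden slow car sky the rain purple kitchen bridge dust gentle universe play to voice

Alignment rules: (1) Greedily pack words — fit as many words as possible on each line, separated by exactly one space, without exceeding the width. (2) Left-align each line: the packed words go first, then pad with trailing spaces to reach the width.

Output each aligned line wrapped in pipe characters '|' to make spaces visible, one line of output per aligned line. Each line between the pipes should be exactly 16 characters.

Line 1: ['play', 'photograph'] (min_width=15, slack=1)
Line 2: ['tower', 'old', 'golden'] (min_width=16, slack=0)
Line 3: ['slow', 'car', 'sky', 'the'] (min_width=16, slack=0)
Line 4: ['rain', 'purple'] (min_width=11, slack=5)
Line 5: ['kitchen', 'bridge'] (min_width=14, slack=2)
Line 6: ['dust', 'gentle'] (min_width=11, slack=5)
Line 7: ['universe', 'play', 'to'] (min_width=16, slack=0)
Line 8: ['voice'] (min_width=5, slack=11)

Answer: |play photograph |
|tower old golden|
|slow car sky the|
|rain purple     |
|kitchen bridge  |
|dust gentle     |
|universe play to|
|voice           |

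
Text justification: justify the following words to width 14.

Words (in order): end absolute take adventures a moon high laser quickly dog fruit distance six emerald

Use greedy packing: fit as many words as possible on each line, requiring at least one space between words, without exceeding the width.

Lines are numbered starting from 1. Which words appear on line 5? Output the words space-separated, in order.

Line 1: ['end', 'absolute'] (min_width=12, slack=2)
Line 2: ['take'] (min_width=4, slack=10)
Line 3: ['adventures', 'a'] (min_width=12, slack=2)
Line 4: ['moon', 'high'] (min_width=9, slack=5)
Line 5: ['laser', 'quickly'] (min_width=13, slack=1)
Line 6: ['dog', 'fruit'] (min_width=9, slack=5)
Line 7: ['distance', 'six'] (min_width=12, slack=2)
Line 8: ['emerald'] (min_width=7, slack=7)

Answer: laser quickly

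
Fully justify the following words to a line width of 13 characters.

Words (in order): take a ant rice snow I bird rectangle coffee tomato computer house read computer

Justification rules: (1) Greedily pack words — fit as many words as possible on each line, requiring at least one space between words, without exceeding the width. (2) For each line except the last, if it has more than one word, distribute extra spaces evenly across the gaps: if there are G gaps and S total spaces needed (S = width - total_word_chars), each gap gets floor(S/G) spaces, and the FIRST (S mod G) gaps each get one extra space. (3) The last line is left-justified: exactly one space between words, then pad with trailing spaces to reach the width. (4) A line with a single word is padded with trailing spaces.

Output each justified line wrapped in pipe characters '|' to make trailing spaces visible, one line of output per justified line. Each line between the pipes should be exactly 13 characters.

Answer: |take   a  ant|
|rice  snow  I|
|bird         |
|rectangle    |
|coffee tomato|
|computer     |
|house    read|
|computer     |

Derivation:
Line 1: ['take', 'a', 'ant'] (min_width=10, slack=3)
Line 2: ['rice', 'snow', 'I'] (min_width=11, slack=2)
Line 3: ['bird'] (min_width=4, slack=9)
Line 4: ['rectangle'] (min_width=9, slack=4)
Line 5: ['coffee', 'tomato'] (min_width=13, slack=0)
Line 6: ['computer'] (min_width=8, slack=5)
Line 7: ['house', 'read'] (min_width=10, slack=3)
Line 8: ['computer'] (min_width=8, slack=5)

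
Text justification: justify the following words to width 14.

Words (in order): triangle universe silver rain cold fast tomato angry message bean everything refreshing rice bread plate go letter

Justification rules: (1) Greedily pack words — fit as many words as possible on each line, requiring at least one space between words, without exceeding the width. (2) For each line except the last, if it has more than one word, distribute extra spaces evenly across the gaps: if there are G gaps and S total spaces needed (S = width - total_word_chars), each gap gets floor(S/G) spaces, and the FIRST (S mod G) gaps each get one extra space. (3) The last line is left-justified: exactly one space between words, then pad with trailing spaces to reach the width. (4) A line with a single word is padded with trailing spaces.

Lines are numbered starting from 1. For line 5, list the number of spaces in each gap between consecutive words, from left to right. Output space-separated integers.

Answer: 3

Derivation:
Line 1: ['triangle'] (min_width=8, slack=6)
Line 2: ['universe'] (min_width=8, slack=6)
Line 3: ['silver', 'rain'] (min_width=11, slack=3)
Line 4: ['cold', 'fast'] (min_width=9, slack=5)
Line 5: ['tomato', 'angry'] (min_width=12, slack=2)
Line 6: ['message', 'bean'] (min_width=12, slack=2)
Line 7: ['everything'] (min_width=10, slack=4)
Line 8: ['refreshing'] (min_width=10, slack=4)
Line 9: ['rice', 'bread'] (min_width=10, slack=4)
Line 10: ['plate', 'go'] (min_width=8, slack=6)
Line 11: ['letter'] (min_width=6, slack=8)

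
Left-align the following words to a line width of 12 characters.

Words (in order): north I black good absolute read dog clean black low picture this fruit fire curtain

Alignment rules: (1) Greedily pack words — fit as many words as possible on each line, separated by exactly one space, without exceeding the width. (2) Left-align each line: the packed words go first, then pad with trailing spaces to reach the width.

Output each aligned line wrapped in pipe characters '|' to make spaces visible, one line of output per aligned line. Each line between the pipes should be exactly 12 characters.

Answer: |north I     |
|black good  |
|absolute    |
|read dog    |
|clean black |
|low picture |
|this fruit  |
|fire curtain|

Derivation:
Line 1: ['north', 'I'] (min_width=7, slack=5)
Line 2: ['black', 'good'] (min_width=10, slack=2)
Line 3: ['absolute'] (min_width=8, slack=4)
Line 4: ['read', 'dog'] (min_width=8, slack=4)
Line 5: ['clean', 'black'] (min_width=11, slack=1)
Line 6: ['low', 'picture'] (min_width=11, slack=1)
Line 7: ['this', 'fruit'] (min_width=10, slack=2)
Line 8: ['fire', 'curtain'] (min_width=12, slack=0)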